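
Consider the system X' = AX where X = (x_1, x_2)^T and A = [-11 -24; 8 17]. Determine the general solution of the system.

x_1(t) = 2c_1e^(t) - 3c_2e^(5t), x_2(t) = -c_1e^(t) + 2c_2e^(5t)

Coefficient matrix A = [[-11, -24], [8, 17]].
Characteristic polynomial det(A - λI) = λ^2 - 6λ + 5 = 0.
Eigenvalues λ = 1, 5.
For λ=1: (A-λI) row 1 is [-12, -24], so an eigenvector is (2, -1).
For λ=5: (A-λI) row 1 is [-16, -24], so an eigenvector is (-3, 2).
General solution: c_1e^(t)(2,-1) + c_2e^(5t)(-3,2).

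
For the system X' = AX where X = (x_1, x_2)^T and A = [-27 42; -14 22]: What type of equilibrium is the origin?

A = [[-27,42],[-14,22]]; det(A-λI) = λ^2 + 5λ - 6.
λ = -6, 1: opposite signs.

saddle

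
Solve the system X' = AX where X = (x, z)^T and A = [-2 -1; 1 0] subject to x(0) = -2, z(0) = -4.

Coefficient matrix A = [[-2, -1], [1, 0]].
Characteristic polynomial det(A - λI) = λ^2 + 2λ + 1 = 0.
Single eigenvalue λ = -1 with algebraic multiplicity 2.
Eigenvector v = (-1,1); generalized eigenvector w with (A-λI)w=v is (2,-1).
General solution: e^(-t)[K_1·v + K_2·(t·v + w)].
Applying x(0)=-2, z(0)=-4 gives K_1=-10, K_2=-6.

x(t) = 6te^(-t) - 2e^(-t), z(t) = -6te^(-t) - 4e^(-t)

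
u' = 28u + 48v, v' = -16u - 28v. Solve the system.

u(t) = -3C_1e^(-4t) - 2C_2e^(4t), v(t) = 2C_1e^(-4t) + C_2e^(4t)

Coefficient matrix A = [[28, 48], [-16, -28]].
Characteristic polynomial det(A - λI) = λ^2 - 16 = 0.
Eigenvalues λ = -4, 4.
For λ=-4: (A-λI) row 1 is [32, 48], so an eigenvector is (-3, 2).
For λ=4: (A-λI) row 1 is [24, 48], so an eigenvector is (-2, 1).
General solution: C_1e^(-4t)(-3,2) + C_2e^(4t)(-2,1).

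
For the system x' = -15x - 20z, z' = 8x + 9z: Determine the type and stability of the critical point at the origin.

A = [[-15,-20],[8,9]]; det(A-λI) = λ^2 + 6λ + 25.
λ = -3 ± 4i: negative real part.

stable spiral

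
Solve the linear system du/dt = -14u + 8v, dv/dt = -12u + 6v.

Coefficient matrix A = [[-14, 8], [-12, 6]].
Characteristic polynomial det(A - λI) = λ^2 + 8λ + 12 = 0.
Eigenvalues λ = -6, -2.
For λ=-6: (A-λI) row 1 is [-8, 8], so an eigenvector is (1, 1).
For λ=-2: (A-λI) row 1 is [-12, 8], so an eigenvector is (-2, -3).
General solution: C_1e^(-6t)(1,1) + C_2e^(-2t)(-2,-3).

u(t) = C_1e^(-6t) - 2C_2e^(-2t), v(t) = C_1e^(-6t) - 3C_2e^(-2t)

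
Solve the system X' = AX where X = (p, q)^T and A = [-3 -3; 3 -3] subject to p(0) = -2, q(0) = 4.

Coefficient matrix A = [[-3, -3], [3, -3]].
Characteristic polynomial det(A - λI) = λ^2 + 6λ + 18 = 0.
Eigenvalues λ = -3 ± 3i (complex conjugate pair).
For λ=-3+3i: an eigenvector is (0,1) - i(-1,0) = (0 + i, 1).
A real fundamental pair from Re and Im of e^((-3+3i)t)v: X_1 = e^(-3t)(cos(3t)·(0,1) + sin(3t)·(-1,0)), X_2 = e^(-3t)(sin(3t)·(0,1) - cos(3t)·(-1,0)).
General solution: c_1X_1 + c_2X_2.
Applying p(0)=-2, q(0)=4 gives c_1=4, c_2=-2.

p(t) = -4e^(-3t)sin(3t) - 2e^(-3t)cos(3t), q(t) = -2e^(-3t)sin(3t) + 4e^(-3t)cos(3t)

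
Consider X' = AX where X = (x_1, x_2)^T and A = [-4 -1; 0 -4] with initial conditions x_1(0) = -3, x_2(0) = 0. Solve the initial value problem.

x_1(t) = -3e^(-4t), x_2(t) = 0

Coefficient matrix A = [[-4, -1], [0, -4]].
Characteristic polynomial det(A - λI) = λ^2 + 8λ + 16 = 0.
Single eigenvalue λ = -4 with algebraic multiplicity 2.
Eigenvector v = (1,0); generalized eigenvector w with (A-λI)w=v is (3,-1).
General solution: e^(-4t)[C_1·v + C_2·(t·v + w)].
Applying x_1(0)=-3, x_2(0)=0 gives C_1=-3, C_2=0.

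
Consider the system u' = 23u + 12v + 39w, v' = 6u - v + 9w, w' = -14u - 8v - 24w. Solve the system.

Coefficient matrix A = [[23, 12, 39], [6, -1, 9], [-14, -8, -24]].
det(A - λI) = 0 gives eigenvalues λ = -3, -1, 2.
For λ=-3: eigenvector (3,0,-2).
For λ=-1: eigenvector (6,1,-4).
For λ=2: eigenvector (5,1,-3).
General solution: c_1e^(-3t)(3,0,-2) + c_2e^(-t)(6,1,-4) + c_3e^(2t)(5,1,-3).

u(t) = 3c_1e^(-3t) + 6c_2e^(-t) + 5c_3e^(2t), v(t) = c_2e^(-t) + c_3e^(2t), w(t) = -2c_1e^(-3t) - 4c_2e^(-t) - 3c_3e^(2t)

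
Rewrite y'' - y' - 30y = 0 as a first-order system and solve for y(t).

y(t) = C_1e^(-5t) + C_2e^(6t)

Let x_1 = y, x_2 = y'. Then x_1' = x_2 and x_2' = 30x_1 + x_2.
A = [[0,1],[30,1]]; det(A-λI) = λ^2 - λ - 30.
Eigenvalues λ = -5, 6 with eigenvectors (1,-5), (1,6).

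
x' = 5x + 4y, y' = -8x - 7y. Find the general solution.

x(t) = -C_1e^(-3t) - C_2e^(t), y(t) = 2C_1e^(-3t) + C_2e^(t)

Coefficient matrix A = [[5, 4], [-8, -7]].
Characteristic polynomial det(A - λI) = λ^2 + 2λ - 3 = 0.
Eigenvalues λ = -3, 1.
For λ=-3: (A-λI) row 1 is [8, 4], so an eigenvector is (-1, 2).
For λ=1: (A-λI) row 1 is [4, 4], so an eigenvector is (-1, 1).
General solution: C_1e^(-3t)(-1,2) + C_2e^(t)(-1,1).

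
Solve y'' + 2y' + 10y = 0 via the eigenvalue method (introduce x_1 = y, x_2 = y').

y(t) = c_1e^(-t)cos(3t) + c_2e^(-t)sin(3t)

Let x_1 = y, x_2 = y'. Then x_1' = x_2 and x_2' = -10x_1 - 2x_2.
A = [[0,1],[-10,-2]]; det(A-λI) = λ^2 + 2λ + 10.
Eigenvalues λ = -1 ± 3i.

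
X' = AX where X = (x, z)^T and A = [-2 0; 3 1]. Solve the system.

x(t) = -C_2e^(-2t), z(t) = C_1e^(t) + C_2e^(-2t)

Coefficient matrix A = [[-2, 0], [3, 1]].
Characteristic polynomial det(A - λI) = λ^2 + λ - 2 = 0.
Eigenvalues λ = 1, -2.
For λ=1: (A-λI) row 1 is [-3, 0], so an eigenvector is (0, 1).
For λ=-2: (A-λI) row 2 is [3, 3], so an eigenvector is (-1, 1).
General solution: C_1e^(t)(0,1) + C_2e^(-2t)(-1,1).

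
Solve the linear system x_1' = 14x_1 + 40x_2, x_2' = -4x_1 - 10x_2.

x_1(t) = -c_1e^(2t)sin(4t) + 3c_1e^(2t)cos(4t) + 3c_2e^(2t)sin(4t) + c_2e^(2t)cos(4t), x_2(t) = -c_1e^(2t)cos(4t) - c_2e^(2t)sin(4t)

Coefficient matrix A = [[14, 40], [-4, -10]].
Characteristic polynomial det(A - λI) = λ^2 - 4λ + 20 = 0.
Eigenvalues λ = 2 ± 4i (complex conjugate pair).
For λ=2+4i: an eigenvector is (3,-1) - i(-1,0) = (3 + i, -1).
A real fundamental pair from Re and Im of e^((2+4i)t)v: X_1 = e^(2t)(cos(4t)·(3,-1) + sin(4t)·(-1,0)), X_2 = e^(2t)(sin(4t)·(3,-1) - cos(4t)·(-1,0)).
General solution: c_1X_1 + c_2X_2.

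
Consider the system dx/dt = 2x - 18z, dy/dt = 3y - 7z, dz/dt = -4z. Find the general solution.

Coefficient matrix A = [[2, 0, -18], [0, 3, -7], [0, 0, -4]].
det(A - λI) = 0 gives eigenvalues λ = 2, 3, -4.
For λ=2: eigenvector (1,0,0).
For λ=3: eigenvector (0,1,0).
For λ=-4: eigenvector (3,1,1).
General solution: C_1e^(2t)(1,0,0) + C_2e^(3t)(0,1,0) + C_3e^(-4t)(3,1,1).

x(t) = C_1e^(2t) + 3C_3e^(-4t), y(t) = C_2e^(3t) + C_3e^(-4t), z(t) = C_3e^(-4t)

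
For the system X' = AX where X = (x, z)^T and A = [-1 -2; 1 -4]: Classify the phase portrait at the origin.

A = [[-1,-2],[1,-4]]; det(A-λI) = λ^2 + 5λ + 6.
λ = -3, -2: both negative.

stable node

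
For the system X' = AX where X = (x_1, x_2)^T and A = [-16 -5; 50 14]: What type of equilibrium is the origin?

A = [[-16,-5],[50,14]]; det(A-λI) = λ^2 + 2λ + 26.
λ = -1 ± 5i: negative real part.

stable spiral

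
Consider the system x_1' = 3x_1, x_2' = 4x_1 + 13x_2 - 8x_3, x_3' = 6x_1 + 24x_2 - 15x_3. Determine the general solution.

x_1(t) = -c_3e^(3t), x_2(t) = -2c_1e^(t) + c_2e^(-3t) - 2c_3e^(3t), x_3(t) = -3c_1e^(t) + 2c_2e^(-3t) - 3c_3e^(3t)

Coefficient matrix A = [[3, 0, 0], [4, 13, -8], [6, 24, -15]].
det(A - λI) = 0 gives eigenvalues λ = 1, -3, 3.
For λ=1: eigenvector (0,-2,-3).
For λ=-3: eigenvector (0,1,2).
For λ=3: eigenvector (-1,-2,-3).
General solution: c_1e^(t)(0,-2,-3) + c_2e^(-3t)(0,1,2) + c_3e^(3t)(-1,-2,-3).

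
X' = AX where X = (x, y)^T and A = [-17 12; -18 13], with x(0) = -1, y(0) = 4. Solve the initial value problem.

x(t) = 10e^(t) - 11e^(-5t), y(t) = 15e^(t) - 11e^(-5t)

Coefficient matrix A = [[-17, 12], [-18, 13]].
Characteristic polynomial det(A - λI) = λ^2 + 4λ - 5 = 0.
Eigenvalues λ = -5, 1.
For λ=-5: (A-λI) row 1 is [-12, 12], so an eigenvector is (-1, -1).
For λ=1: (A-λI) row 1 is [-18, 12], so an eigenvector is (-2, -3).
General solution: C_1e^(-5t)(-1,-1) + C_2e^(t)(-2,-3).
Applying x(0)=-1, y(0)=4 gives C_1=11, C_2=-5.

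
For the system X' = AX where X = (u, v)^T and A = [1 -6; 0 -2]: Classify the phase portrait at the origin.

saddle

A = [[1,-6],[0,-2]]; det(A-λI) = λ^2 + λ - 2.
λ = 1, -2: opposite signs.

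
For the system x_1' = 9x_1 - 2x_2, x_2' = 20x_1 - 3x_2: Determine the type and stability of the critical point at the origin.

unstable spiral

A = [[9,-2],[20,-3]]; det(A-λI) = λ^2 - 6λ + 13.
λ = 3 ± 2i: positive real part.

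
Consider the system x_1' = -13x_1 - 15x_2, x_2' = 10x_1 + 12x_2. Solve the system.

Coefficient matrix A = [[-13, -15], [10, 12]].
Characteristic polynomial det(A - λI) = λ^2 + λ - 6 = 0.
Eigenvalues λ = -3, 2.
For λ=-3: (A-λI) row 1 is [-10, -15], so an eigenvector is (-3, 2).
For λ=2: (A-λI) row 1 is [-15, -15], so an eigenvector is (-1, 1).
General solution: K_1e^(-3t)(-3,2) + K_2e^(2t)(-1,1).

x_1(t) = -3K_1e^(-3t) - K_2e^(2t), x_2(t) = 2K_1e^(-3t) + K_2e^(2t)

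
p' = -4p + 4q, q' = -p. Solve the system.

p(t) = 2c_1e^(-2t) + 2c_2te^(-2t) - c_2e^(-2t), q(t) = c_1e^(-2t) + c_2te^(-2t)

Coefficient matrix A = [[-4, 4], [-1, 0]].
Characteristic polynomial det(A - λI) = λ^2 + 4λ + 4 = 0.
Single eigenvalue λ = -2 with algebraic multiplicity 2.
Eigenvector v = (2,1); generalized eigenvector w with (A-λI)w=v is (-1,0).
General solution: e^(-2t)[c_1·v + c_2·(t·v + w)].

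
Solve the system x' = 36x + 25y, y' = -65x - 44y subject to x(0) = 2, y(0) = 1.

x(t) = 21e^(-4t)sin(5t) + 2e^(-4t)cos(5t), y(t) = -34e^(-4t)sin(5t) + e^(-4t)cos(5t)

Coefficient matrix A = [[36, 25], [-65, -44]].
Characteristic polynomial det(A - λI) = λ^2 + 8λ + 41 = 0.
Eigenvalues λ = -4 ± 5i (complex conjugate pair).
For λ=-4+5i: an eigenvector is (-2,3) - i(-1,2) = (-2 + i, 3 - 2i).
A real fundamental pair from Re and Im of e^((-4+5i)t)v: X_1 = e^(-4t)(cos(5t)·(-2,3) + sin(5t)·(-1,2)), X_2 = e^(-4t)(sin(5t)·(-2,3) - cos(5t)·(-1,2)).
General solution: C_1X_1 + C_2X_2.
Applying x(0)=2, y(0)=1 gives C_1=-5, C_2=-8.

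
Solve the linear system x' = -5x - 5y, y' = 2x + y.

Coefficient matrix A = [[-5, -5], [2, 1]].
Characteristic polynomial det(A - λI) = λ^2 + 4λ + 5 = 0.
Eigenvalues λ = -2 ± i (complex conjugate pair).
For λ=-2+i: an eigenvector is (-2,1) - i(1,-1) = (-2 - i, 1 + i).
A real fundamental pair from Re and Im of e^((-2+i)t)v: X_1 = e^(-2t)(cos(t)·(-2,1) + sin(t)·(1,-1)), X_2 = e^(-2t)(sin(t)·(-2,1) - cos(t)·(1,-1)).
General solution: K_1X_1 + K_2X_2.

x(t) = K_1e^(-2t)sin(t) - 2K_1e^(-2t)cos(t) - 2K_2e^(-2t)sin(t) - K_2e^(-2t)cos(t), y(t) = -K_1e^(-2t)sin(t) + K_1e^(-2t)cos(t) + K_2e^(-2t)sin(t) + K_2e^(-2t)cos(t)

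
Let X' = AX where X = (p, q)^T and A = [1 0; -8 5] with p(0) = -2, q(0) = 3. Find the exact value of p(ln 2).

-4

A = [[1,0],[-8,5]]; eigenvalues λ = 1, 5.
Eigenvectors: (-1,-2) for λ=1, (0,-1) for λ=5.
From the initial condition, c_1 = 2, c_2 = -7.
p(ln 2) = (2)(2^1)(-1) + (-7)(2^5)(0) = -4.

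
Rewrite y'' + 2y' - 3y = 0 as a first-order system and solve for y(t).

Let x_1 = y, x_2 = y'. Then x_1' = x_2 and x_2' = 3x_1 - 2x_2.
A = [[0,1],[3,-2]]; det(A-λI) = λ^2 + 2λ - 3.
Eigenvalues λ = 1, -3 with eigenvectors (1,1), (1,-3).

y(t) = K_1e^(t) + K_2e^(-3t)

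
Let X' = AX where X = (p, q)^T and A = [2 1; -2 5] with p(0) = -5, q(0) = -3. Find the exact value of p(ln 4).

A = [[2,1],[-2,5]]; eigenvalues λ = 3, 4.
Eigenvectors: (1,1) for λ=3, (-1,-2) for λ=4.
From the initial condition, c_1 = -7, c_2 = -2.
p(ln 4) = (-7)(4^3)(1) + (-2)(4^4)(-1) = 64.

64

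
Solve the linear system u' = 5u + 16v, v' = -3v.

u(t) = -2C_1e^(-3t) + C_2e^(5t), v(t) = C_1e^(-3t)

Coefficient matrix A = [[5, 16], [0, -3]].
Characteristic polynomial det(A - λI) = λ^2 - 2λ - 15 = 0.
Eigenvalues λ = -3, 5.
For λ=-3: (A-λI) row 1 is [8, 16], so an eigenvector is (-2, 1).
For λ=5: (A-λI) row 1 is [0, 16], so an eigenvector is (1, 0).
General solution: C_1e^(-3t)(-2,1) + C_2e^(5t)(1,0).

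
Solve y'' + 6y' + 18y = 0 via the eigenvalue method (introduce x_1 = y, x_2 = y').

y(t) = K_1e^(-3t)cos(3t) + K_2e^(-3t)sin(3t)

Let x_1 = y, x_2 = y'. Then x_1' = x_2 and x_2' = -18x_1 - 6x_2.
A = [[0,1],[-18,-6]]; det(A-λI) = λ^2 + 6λ + 18.
Eigenvalues λ = -3 ± 3i.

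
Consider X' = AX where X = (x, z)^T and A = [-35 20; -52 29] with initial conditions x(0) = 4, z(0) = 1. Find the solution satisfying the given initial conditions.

x(t) = -27e^(-3t)sin(4t) + 4e^(-3t)cos(4t), z(t) = -44e^(-3t)sin(4t) + e^(-3t)cos(4t)

Coefficient matrix A = [[-35, 20], [-52, 29]].
Characteristic polynomial det(A - λI) = λ^2 + 6λ + 25 = 0.
Eigenvalues λ = -3 ± 4i (complex conjugate pair).
For λ=-3+4i: an eigenvector is (1,2) - i(2,3) = (1 - 2i, 2 - 3i).
A real fundamental pair from Re and Im of e^((-3+4i)t)v: X_1 = e^(-3t)(cos(4t)·(1,2) + sin(4t)·(2,3)), X_2 = e^(-3t)(sin(4t)·(1,2) - cos(4t)·(2,3)).
General solution: C_1X_1 + C_2X_2.
Applying x(0)=4, z(0)=1 gives C_1=-10, C_2=-7.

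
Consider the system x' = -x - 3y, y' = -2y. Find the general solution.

Coefficient matrix A = [[-1, -3], [0, -2]].
Characteristic polynomial det(A - λI) = λ^2 + 3λ + 2 = 0.
Eigenvalues λ = -2, -1.
For λ=-2: (A-λI) row 1 is [1, -3], so an eigenvector is (3, 1).
For λ=-1: (A-λI) row 1 is [0, -3], so an eigenvector is (-1, 0).
General solution: C_1e^(-2t)(3,1) + C_2e^(-t)(-1,0).

x(t) = 3C_1e^(-2t) - C_2e^(-t), y(t) = C_1e^(-2t)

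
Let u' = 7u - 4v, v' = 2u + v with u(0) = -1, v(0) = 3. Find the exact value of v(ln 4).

A = [[7,-4],[2,1]]; eigenvalues λ = 5, 3.
Eigenvectors: (2,1) for λ=5, (1,1) for λ=3.
From the initial condition, c_1 = -4, c_2 = 7.
v(ln 4) = (-4)(4^5)(1) + (7)(4^3)(1) = -3648.

-3648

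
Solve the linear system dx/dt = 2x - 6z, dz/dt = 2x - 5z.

x(t) = 3C_1e^(-2t) - 2C_2e^(-t), z(t) = 2C_1e^(-2t) - C_2e^(-t)

Coefficient matrix A = [[2, -6], [2, -5]].
Characteristic polynomial det(A - λI) = λ^2 + 3λ + 2 = 0.
Eigenvalues λ = -2, -1.
For λ=-2: (A-λI) row 1 is [4, -6], so an eigenvector is (3, 2).
For λ=-1: (A-λI) row 1 is [3, -6], so an eigenvector is (-2, -1).
General solution: C_1e^(-2t)(3,2) + C_2e^(-t)(-2,-1).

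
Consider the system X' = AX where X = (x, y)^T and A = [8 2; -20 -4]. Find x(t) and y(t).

x(t) = -c_1e^(2t)cos(2t) - c_2e^(2t)sin(2t), y(t) = c_1e^(2t)sin(2t) + 3c_1e^(2t)cos(2t) + 3c_2e^(2t)sin(2t) - c_2e^(2t)cos(2t)

Coefficient matrix A = [[8, 2], [-20, -4]].
Characteristic polynomial det(A - λI) = λ^2 - 4λ + 8 = 0.
Eigenvalues λ = 2 ± 2i (complex conjugate pair).
For λ=2+2i: an eigenvector is (-1,3) - i(0,1) = (-1, 3 - i).
A real fundamental pair from Re and Im of e^((2+2i)t)v: X_1 = e^(2t)(cos(2t)·(-1,3) + sin(2t)·(0,1)), X_2 = e^(2t)(sin(2t)·(-1,3) - cos(2t)·(0,1)).
General solution: c_1X_1 + c_2X_2.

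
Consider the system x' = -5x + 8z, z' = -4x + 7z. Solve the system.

x(t) = c_1e^(3t) - 2c_2e^(-t), z(t) = c_1e^(3t) - c_2e^(-t)

Coefficient matrix A = [[-5, 8], [-4, 7]].
Characteristic polynomial det(A - λI) = λ^2 - 2λ - 3 = 0.
Eigenvalues λ = 3, -1.
For λ=3: (A-λI) row 1 is [-8, 8], so an eigenvector is (1, 1).
For λ=-1: (A-λI) row 1 is [-4, 8], so an eigenvector is (-2, -1).
General solution: c_1e^(3t)(1,1) + c_2e^(-t)(-2,-1).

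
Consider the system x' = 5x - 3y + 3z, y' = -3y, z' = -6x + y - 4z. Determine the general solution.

x(t) = K_1e^(2t) + K_3e^(-t), y(t) = K_2e^(-3t), z(t) = -K_1e^(2t) + K_2e^(-3t) - 2K_3e^(-t)

Coefficient matrix A = [[5, -3, 3], [0, -3, 0], [-6, 1, -4]].
det(A - λI) = 0 gives eigenvalues λ = 2, -3, -1.
For λ=2: eigenvector (1,0,-1).
For λ=-3: eigenvector (0,1,1).
For λ=-1: eigenvector (1,0,-2).
General solution: K_1e^(2t)(1,0,-1) + K_2e^(-3t)(0,1,1) + K_3e^(-t)(1,0,-2).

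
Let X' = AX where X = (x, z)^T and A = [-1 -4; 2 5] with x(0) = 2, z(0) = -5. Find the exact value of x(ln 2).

A = [[-1,-4],[2,5]]; eigenvalues λ = 3, 1.
Eigenvectors: (1,-1) for λ=3, (2,-1) for λ=1.
From the initial condition, c_1 = 8, c_2 = -3.
x(ln 2) = (8)(2^3)(1) + (-3)(2^1)(2) = 52.

52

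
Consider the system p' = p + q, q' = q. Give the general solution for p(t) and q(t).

p(t) = K_1e^(t) + K_2te^(t) - K_2e^(t), q(t) = K_2e^(t)

Coefficient matrix A = [[1, 1], [0, 1]].
Characteristic polynomial det(A - λI) = λ^2 - 2λ + 1 = 0.
Single eigenvalue λ = 1 with algebraic multiplicity 2.
Eigenvector v = (1,0); generalized eigenvector w with (A-λI)w=v is (-1,1).
General solution: e^(t)[K_1·v + K_2·(t·v + w)].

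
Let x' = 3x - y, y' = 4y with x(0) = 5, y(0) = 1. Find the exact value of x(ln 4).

128

A = [[3,-1],[0,4]]; eigenvalues λ = 3, 4.
Eigenvectors: (1,0) for λ=3, (1,-1) for λ=4.
From the initial condition, c_1 = 6, c_2 = -1.
x(ln 4) = (6)(4^3)(1) + (-1)(4^4)(1) = 128.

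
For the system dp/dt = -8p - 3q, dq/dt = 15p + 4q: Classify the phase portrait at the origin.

stable spiral

A = [[-8,-3],[15,4]]; det(A-λI) = λ^2 + 4λ + 13.
λ = -2 ± 3i: negative real part.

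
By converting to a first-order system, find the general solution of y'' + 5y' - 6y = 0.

Let x_1 = y, x_2 = y'. Then x_1' = x_2 and x_2' = 6x_1 - 5x_2.
A = [[0,1],[6,-5]]; det(A-λI) = λ^2 + 5λ - 6.
Eigenvalues λ = 1, -6 with eigenvectors (1,1), (1,-6).

y(t) = C_1e^(t) + C_2e^(-6t)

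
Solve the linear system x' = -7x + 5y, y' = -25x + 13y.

x(t) = C_1e^(3t)sin(5t) - C_2e^(3t)cos(5t), y(t) = 2C_1e^(3t)sin(5t) + C_1e^(3t)cos(5t) + C_2e^(3t)sin(5t) - 2C_2e^(3t)cos(5t)

Coefficient matrix A = [[-7, 5], [-25, 13]].
Characteristic polynomial det(A - λI) = λ^2 - 6λ + 34 = 0.
Eigenvalues λ = 3 ± 5i (complex conjugate pair).
For λ=3+5i: an eigenvector is (0,1) - i(1,2) = (0 - i, 1 - 2i).
A real fundamental pair from Re and Im of e^((3+5i)t)v: X_1 = e^(3t)(cos(5t)·(0,1) + sin(5t)·(1,2)), X_2 = e^(3t)(sin(5t)·(0,1) - cos(5t)·(1,2)).
General solution: C_1X_1 + C_2X_2.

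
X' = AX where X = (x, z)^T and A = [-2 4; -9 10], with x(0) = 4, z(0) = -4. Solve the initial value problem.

Coefficient matrix A = [[-2, 4], [-9, 10]].
Characteristic polynomial det(A - λI) = λ^2 - 8λ + 16 = 0.
Single eigenvalue λ = 4 with algebraic multiplicity 2.
Eigenvector v = (2,3); generalized eigenvector w with (A-λI)w=v is (1,2).
General solution: e^(4t)[K_1·v + K_2·(t·v + w)].
Applying x(0)=4, z(0)=-4 gives K_1=12, K_2=-20.

x(t) = -40te^(4t) + 4e^(4t), z(t) = -60te^(4t) - 4e^(4t)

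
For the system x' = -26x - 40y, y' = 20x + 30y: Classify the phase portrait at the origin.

unstable spiral

A = [[-26,-40],[20,30]]; det(A-λI) = λ^2 - 4λ + 20.
λ = 2 ± 4i: positive real part.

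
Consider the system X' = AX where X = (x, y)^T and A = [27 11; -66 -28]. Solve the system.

Coefficient matrix A = [[27, 11], [-66, -28]].
Characteristic polynomial det(A - λI) = λ^2 + λ - 30 = 0.
Eigenvalues λ = 5, -6.
For λ=5: (A-λI) row 1 is [22, 11], so an eigenvector is (-1, 2).
For λ=-6: (A-λI) row 1 is [33, 11], so an eigenvector is (1, -3).
General solution: C_1e^(5t)(-1,2) + C_2e^(-6t)(1,-3).

x(t) = -C_1e^(5t) + C_2e^(-6t), y(t) = 2C_1e^(5t) - 3C_2e^(-6t)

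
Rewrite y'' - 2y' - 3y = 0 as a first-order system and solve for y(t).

Let x_1 = y, x_2 = y'. Then x_1' = x_2 and x_2' = 3x_1 + 2x_2.
A = [[0,1],[3,2]]; det(A-λI) = λ^2 - 2λ - 3.
Eigenvalues λ = 3, -1 with eigenvectors (1,3), (1,-1).

y(t) = c_1e^(3t) + c_2e^(-t)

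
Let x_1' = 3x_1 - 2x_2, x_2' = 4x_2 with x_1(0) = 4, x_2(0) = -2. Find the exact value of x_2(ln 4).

-512

A = [[3,-2],[0,4]]; eigenvalues λ = 3, 4.
Eigenvectors: (-1,0) for λ=3, (-2,1) for λ=4.
From the initial condition, c_1 = 0, c_2 = -2.
x_2(ln 4) = (0)(4^3)(0) + (-2)(4^4)(1) = -512.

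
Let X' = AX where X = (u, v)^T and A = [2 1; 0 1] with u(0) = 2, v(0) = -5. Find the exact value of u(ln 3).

A = [[2,1],[0,1]]; eigenvalues λ = 1, 2.
Eigenvectors: (1,-1) for λ=1, (-1,0) for λ=2.
From the initial condition, c_1 = 5, c_2 = 3.
u(ln 3) = (5)(3^1)(1) + (3)(3^2)(-1) = -12.

-12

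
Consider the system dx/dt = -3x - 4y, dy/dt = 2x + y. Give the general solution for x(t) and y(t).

Coefficient matrix A = [[-3, -4], [2, 1]].
Characteristic polynomial det(A - λI) = λ^2 + 2λ + 5 = 0.
Eigenvalues λ = -1 ± 2i (complex conjugate pair).
For λ=-1+2i: an eigenvector is (-1,1) - i(-1,0) = (-1 + i, 1).
A real fundamental pair from Re and Im of e^((-1+2i)t)v: X_1 = e^(-t)(cos(2t)·(-1,1) + sin(2t)·(-1,0)), X_2 = e^(-t)(sin(2t)·(-1,1) - cos(2t)·(-1,0)).
General solution: C_1X_1 + C_2X_2.

x(t) = -C_1e^(-t)sin(2t) - C_1e^(-t)cos(2t) - C_2e^(-t)sin(2t) + C_2e^(-t)cos(2t), y(t) = C_1e^(-t)cos(2t) + C_2e^(-t)sin(2t)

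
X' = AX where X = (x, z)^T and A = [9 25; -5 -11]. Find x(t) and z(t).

Coefficient matrix A = [[9, 25], [-5, -11]].
Characteristic polynomial det(A - λI) = λ^2 + 2λ + 26 = 0.
Eigenvalues λ = -1 ± 5i (complex conjugate pair).
For λ=-1+5i: an eigenvector is (2,-1) - i(-1,0) = (2 + i, -1).
A real fundamental pair from Re and Im of e^((-1+5i)t)v: X_1 = e^(-t)(cos(5t)·(2,-1) + sin(5t)·(-1,0)), X_2 = e^(-t)(sin(5t)·(2,-1) - cos(5t)·(-1,0)).
General solution: C_1X_1 + C_2X_2.

x(t) = -C_1e^(-t)sin(5t) + 2C_1e^(-t)cos(5t) + 2C_2e^(-t)sin(5t) + C_2e^(-t)cos(5t), z(t) = -C_1e^(-t)cos(5t) - C_2e^(-t)sin(5t)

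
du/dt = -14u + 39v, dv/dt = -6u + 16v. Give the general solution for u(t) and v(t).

Coefficient matrix A = [[-14, 39], [-6, 16]].
Characteristic polynomial det(A - λI) = λ^2 - 2λ + 10 = 0.
Eigenvalues λ = 1 ± 3i (complex conjugate pair).
For λ=1+3i: an eigenvector is (2,1) - i(3,1) = (2 - 3i, 1 - i).
A real fundamental pair from Re and Im of e^((1+3i)t)v: X_1 = e^(t)(cos(3t)·(2,1) + sin(3t)·(3,1)), X_2 = e^(t)(sin(3t)·(2,1) - cos(3t)·(3,1)).
General solution: C_1X_1 + C_2X_2.

u(t) = 3C_1e^(t)sin(3t) + 2C_1e^(t)cos(3t) + 2C_2e^(t)sin(3t) - 3C_2e^(t)cos(3t), v(t) = C_1e^(t)sin(3t) + C_1e^(t)cos(3t) + C_2e^(t)sin(3t) - C_2e^(t)cos(3t)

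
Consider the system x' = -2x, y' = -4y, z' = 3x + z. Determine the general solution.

x(t) = c_1e^(-2t), y(t) = c_2e^(-4t), z(t) = -c_1e^(-2t) + c_3e^(t)

Coefficient matrix A = [[-2, 0, 0], [0, -4, 0], [3, 0, 1]].
det(A - λI) = 0 gives eigenvalues λ = -2, -4, 1.
For λ=-2: eigenvector (1,0,-1).
For λ=-4: eigenvector (0,1,0).
For λ=1: eigenvector (0,0,1).
General solution: c_1e^(-2t)(1,0,-1) + c_2e^(-4t)(0,1,0) + c_3e^(t)(0,0,1).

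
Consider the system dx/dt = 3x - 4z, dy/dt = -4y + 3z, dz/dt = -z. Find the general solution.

x(t) = K_1e^(3t) + K_3e^(-t), y(t) = K_2e^(-4t) + K_3e^(-t), z(t) = K_3e^(-t)

Coefficient matrix A = [[3, 0, -4], [0, -4, 3], [0, 0, -1]].
det(A - λI) = 0 gives eigenvalues λ = 3, -4, -1.
For λ=3: eigenvector (1,0,0).
For λ=-4: eigenvector (0,1,0).
For λ=-1: eigenvector (1,1,1).
General solution: K_1e^(3t)(1,0,0) + K_2e^(-4t)(0,1,0) + K_3e^(-t)(1,1,1).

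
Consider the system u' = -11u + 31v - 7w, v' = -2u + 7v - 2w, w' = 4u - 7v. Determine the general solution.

u(t) = -2c_1e^(t) + c_2e^(-t) + c_3e^(-4t), v(t) = -c_1e^(t) + c_2e^(-t), w(t) = -c_1e^(t) + 3c_2e^(-t) - c_3e^(-4t)

Coefficient matrix A = [[-11, 31, -7], [-2, 7, -2], [4, -7, 0]].
det(A - λI) = 0 gives eigenvalues λ = 1, -1, -4.
For λ=1: eigenvector (-2,-1,-1).
For λ=-1: eigenvector (1,1,3).
For λ=-4: eigenvector (1,0,-1).
General solution: c_1e^(t)(-2,-1,-1) + c_2e^(-t)(1,1,3) + c_3e^(-4t)(1,0,-1).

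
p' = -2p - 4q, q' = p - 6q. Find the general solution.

Coefficient matrix A = [[-2, -4], [1, -6]].
Characteristic polynomial det(A - λI) = λ^2 + 8λ + 16 = 0.
Single eigenvalue λ = -4 with algebraic multiplicity 2.
Eigenvector v = (-2,-1); generalized eigenvector w with (A-λI)w=v is (1,1).
General solution: e^(-4t)[K_1·v + K_2·(t·v + w)].

p(t) = -2K_1e^(-4t) - 2K_2te^(-4t) + K_2e^(-4t), q(t) = -K_1e^(-4t) - K_2te^(-4t) + K_2e^(-4t)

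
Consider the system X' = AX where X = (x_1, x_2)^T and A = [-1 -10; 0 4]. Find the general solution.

Coefficient matrix A = [[-1, -10], [0, 4]].
Characteristic polynomial det(A - λI) = λ^2 - 3λ - 4 = 0.
Eigenvalues λ = 4, -1.
For λ=4: (A-λI) row 1 is [-5, -10], so an eigenvector is (2, -1).
For λ=-1: (A-λI) row 1 is [0, -10], so an eigenvector is (-1, 0).
General solution: C_1e^(4t)(2,-1) + C_2e^(-t)(-1,0).

x_1(t) = 2C_1e^(4t) - C_2e^(-t), x_2(t) = -C_1e^(4t)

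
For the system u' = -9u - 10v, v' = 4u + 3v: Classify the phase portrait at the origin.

A = [[-9,-10],[4,3]]; det(A-λI) = λ^2 + 6λ + 13.
λ = -3 ± 2i: negative real part.

stable spiral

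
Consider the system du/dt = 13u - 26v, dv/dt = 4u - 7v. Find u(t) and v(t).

Coefficient matrix A = [[13, -26], [4, -7]].
Characteristic polynomial det(A - λI) = λ^2 - 6λ + 13 = 0.
Eigenvalues λ = 3 ± 2i (complex conjugate pair).
For λ=3+2i: an eigenvector is (-3,-1) - i(-2,-1) = (-3 + 2i, -1 + i).
A real fundamental pair from Re and Im of e^((3+2i)t)v: X_1 = e^(3t)(cos(2t)·(-3,-1) + sin(2t)·(-2,-1)), X_2 = e^(3t)(sin(2t)·(-3,-1) - cos(2t)·(-2,-1)).
General solution: K_1X_1 + K_2X_2.

u(t) = -2K_1e^(3t)sin(2t) - 3K_1e^(3t)cos(2t) - 3K_2e^(3t)sin(2t) + 2K_2e^(3t)cos(2t), v(t) = -K_1e^(3t)sin(2t) - K_1e^(3t)cos(2t) - K_2e^(3t)sin(2t) + K_2e^(3t)cos(2t)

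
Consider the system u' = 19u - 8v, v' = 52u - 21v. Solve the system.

Coefficient matrix A = [[19, -8], [52, -21]].
Characteristic polynomial det(A - λI) = λ^2 + 2λ + 17 = 0.
Eigenvalues λ = -1 ± 4i (complex conjugate pair).
For λ=-1+4i: an eigenvector is (1,2) - i(1,3) = (1 - i, 2 - 3i).
A real fundamental pair from Re and Im of e^((-1+4i)t)v: X_1 = e^(-t)(cos(4t)·(1,2) + sin(4t)·(1,3)), X_2 = e^(-t)(sin(4t)·(1,2) - cos(4t)·(1,3)).
General solution: K_1X_1 + K_2X_2.

u(t) = K_1e^(-t)sin(4t) + K_1e^(-t)cos(4t) + K_2e^(-t)sin(4t) - K_2e^(-t)cos(4t), v(t) = 3K_1e^(-t)sin(4t) + 2K_1e^(-t)cos(4t) + 2K_2e^(-t)sin(4t) - 3K_2e^(-t)cos(4t)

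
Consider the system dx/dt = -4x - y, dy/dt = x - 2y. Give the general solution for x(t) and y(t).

Coefficient matrix A = [[-4, -1], [1, -2]].
Characteristic polynomial det(A - λI) = λ^2 + 6λ + 9 = 0.
Single eigenvalue λ = -3 with algebraic multiplicity 2.
Eigenvector v = (1,-1); generalized eigenvector w with (A-λI)w=v is (-2,1).
General solution: e^(-3t)[C_1·v + C_2·(t·v + w)].

x(t) = C_1e^(-3t) + C_2te^(-3t) - 2C_2e^(-3t), y(t) = -C_1e^(-3t) - C_2te^(-3t) + C_2e^(-3t)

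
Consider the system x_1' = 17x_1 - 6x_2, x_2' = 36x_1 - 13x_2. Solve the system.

x_1(t) = K_1e^(-t) + K_2e^(5t), x_2(t) = 3K_1e^(-t) + 2K_2e^(5t)

Coefficient matrix A = [[17, -6], [36, -13]].
Characteristic polynomial det(A - λI) = λ^2 - 4λ - 5 = 0.
Eigenvalues λ = -1, 5.
For λ=-1: (A-λI) row 1 is [18, -6], so an eigenvector is (1, 3).
For λ=5: (A-λI) row 1 is [12, -6], so an eigenvector is (1, 2).
General solution: K_1e^(-t)(1,3) + K_2e^(5t)(1,2).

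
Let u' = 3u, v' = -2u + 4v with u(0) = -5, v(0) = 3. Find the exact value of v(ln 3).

A = [[3,0],[-2,4]]; eigenvalues λ = 3, 4.
Eigenvectors: (1,2) for λ=3, (0,-1) for λ=4.
From the initial condition, c_1 = -5, c_2 = -13.
v(ln 3) = (-5)(3^3)(2) + (-13)(3^4)(-1) = 783.

783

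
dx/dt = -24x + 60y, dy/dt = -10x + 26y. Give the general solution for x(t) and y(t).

x(t) = -2C_1e^(6t) - 3C_2e^(-4t), y(t) = -C_1e^(6t) - C_2e^(-4t)

Coefficient matrix A = [[-24, 60], [-10, 26]].
Characteristic polynomial det(A - λI) = λ^2 - 2λ - 24 = 0.
Eigenvalues λ = 6, -4.
For λ=6: (A-λI) row 1 is [-30, 60], so an eigenvector is (-2, -1).
For λ=-4: (A-λI) row 1 is [-20, 60], so an eigenvector is (-3, -1).
General solution: C_1e^(6t)(-2,-1) + C_2e^(-4t)(-3,-1).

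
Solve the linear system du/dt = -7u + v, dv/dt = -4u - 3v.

Coefficient matrix A = [[-7, 1], [-4, -3]].
Characteristic polynomial det(A - λI) = λ^2 + 10λ + 25 = 0.
Single eigenvalue λ = -5 with algebraic multiplicity 2.
Eigenvector v = (1,2); generalized eigenvector w with (A-λI)w=v is (1,3).
General solution: e^(-5t)[C_1·v + C_2·(t·v + w)].

u(t) = C_1e^(-5t) + C_2te^(-5t) + C_2e^(-5t), v(t) = 2C_1e^(-5t) + 2C_2te^(-5t) + 3C_2e^(-5t)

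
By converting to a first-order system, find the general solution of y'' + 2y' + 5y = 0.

y(t) = C_1e^(-t)cos(2t) + C_2e^(-t)sin(2t)

Let x_1 = y, x_2 = y'. Then x_1' = x_2 and x_2' = -5x_1 - 2x_2.
A = [[0,1],[-5,-2]]; det(A-λI) = λ^2 + 2λ + 5.
Eigenvalues λ = -1 ± 2i.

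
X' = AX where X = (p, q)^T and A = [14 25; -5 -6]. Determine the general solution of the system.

p(t) = 2c_1e^(4t)sin(5t) + c_1e^(4t)cos(5t) + c_2e^(4t)sin(5t) - 2c_2e^(4t)cos(5t), q(t) = -c_1e^(4t)sin(5t) + c_2e^(4t)cos(5t)

Coefficient matrix A = [[14, 25], [-5, -6]].
Characteristic polynomial det(A - λI) = λ^2 - 8λ + 41 = 0.
Eigenvalues λ = 4 ± 5i (complex conjugate pair).
For λ=4+5i: an eigenvector is (1,0) - i(2,-1) = (1 - 2i, 0 + i).
A real fundamental pair from Re and Im of e^((4+5i)t)v: X_1 = e^(4t)(cos(5t)·(1,0) + sin(5t)·(2,-1)), X_2 = e^(4t)(sin(5t)·(1,0) - cos(5t)·(2,-1)).
General solution: c_1X_1 + c_2X_2.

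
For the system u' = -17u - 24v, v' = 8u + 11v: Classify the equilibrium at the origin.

stable node

A = [[-17,-24],[8,11]]; det(A-λI) = λ^2 + 6λ + 5.
λ = -5, -1: both negative.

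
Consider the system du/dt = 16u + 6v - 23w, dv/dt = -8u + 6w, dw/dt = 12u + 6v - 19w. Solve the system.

Coefficient matrix A = [[16, 6, -23], [-8, 0, 6], [12, 6, -19]].
det(A - λI) = 0 gives eigenvalues λ = 4, -4, -3.
For λ=4: eigenvector (1,-2,0).
For λ=-4: eigenvector (2,1,2).
For λ=-3: eigenvector (-3,-2,-3).
General solution: c_1e^(4t)(1,-2,0) + c_2e^(-4t)(2,1,2) + c_3e^(-3t)(-3,-2,-3).

u(t) = c_1e^(4t) + 2c_2e^(-4t) - 3c_3e^(-3t), v(t) = -2c_1e^(4t) + c_2e^(-4t) - 2c_3e^(-3t), w(t) = 2c_2e^(-4t) - 3c_3e^(-3t)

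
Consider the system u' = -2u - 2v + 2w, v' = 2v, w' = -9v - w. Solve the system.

u(t) = K_1e^(-2t) - 2K_2e^(2t) + 2K_3e^(-t), v(t) = K_2e^(2t), w(t) = -3K_2e^(2t) + K_3e^(-t)

Coefficient matrix A = [[-2, -2, 2], [0, 2, 0], [0, -9, -1]].
det(A - λI) = 0 gives eigenvalues λ = -2, 2, -1.
For λ=-2: eigenvector (1,0,0).
For λ=2: eigenvector (-2,1,-3).
For λ=-1: eigenvector (2,0,1).
General solution: K_1e^(-2t)(1,0,0) + K_2e^(2t)(-2,1,-3) + K_3e^(-t)(2,0,1).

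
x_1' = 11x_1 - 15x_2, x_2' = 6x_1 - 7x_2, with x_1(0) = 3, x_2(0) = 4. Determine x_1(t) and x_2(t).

x_1(t) = -11e^(2t)sin(3t) + 3e^(2t)cos(3t), x_2(t) = -6e^(2t)sin(3t) + 4e^(2t)cos(3t)

Coefficient matrix A = [[11, -15], [6, -7]].
Characteristic polynomial det(A - λI) = λ^2 - 4λ + 13 = 0.
Eigenvalues λ = 2 ± 3i (complex conjugate pair).
For λ=2+3i: an eigenvector is (2,1) - i(1,1) = (2 - i, 1 - i).
A real fundamental pair from Re and Im of e^((2+3i)t)v: X_1 = e^(2t)(cos(3t)·(2,1) + sin(3t)·(1,1)), X_2 = e^(2t)(sin(3t)·(2,1) - cos(3t)·(1,1)).
General solution: K_1X_1 + K_2X_2.
Applying x_1(0)=3, x_2(0)=4 gives K_1=-1, K_2=-5.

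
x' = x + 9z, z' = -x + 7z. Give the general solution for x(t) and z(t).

x(t) = 3c_1e^(4t) + 3c_2te^(4t) + 2c_2e^(4t), z(t) = c_1e^(4t) + c_2te^(4t) + c_2e^(4t)

Coefficient matrix A = [[1, 9], [-1, 7]].
Characteristic polynomial det(A - λI) = λ^2 - 8λ + 16 = 0.
Single eigenvalue λ = 4 with algebraic multiplicity 2.
Eigenvector v = (3,1); generalized eigenvector w with (A-λI)w=v is (2,1).
General solution: e^(4t)[c_1·v + c_2·(t·v + w)].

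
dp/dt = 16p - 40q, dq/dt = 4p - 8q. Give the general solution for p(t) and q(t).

p(t) = -K_1e^(4t)sin(4t) + 3K_1e^(4t)cos(4t) + 3K_2e^(4t)sin(4t) + K_2e^(4t)cos(4t), q(t) = K_1e^(4t)cos(4t) + K_2e^(4t)sin(4t)

Coefficient matrix A = [[16, -40], [4, -8]].
Characteristic polynomial det(A - λI) = λ^2 - 8λ + 32 = 0.
Eigenvalues λ = 4 ± 4i (complex conjugate pair).
For λ=4+4i: an eigenvector is (3,1) - i(-1,0) = (3 + i, 1).
A real fundamental pair from Re and Im of e^((4+4i)t)v: X_1 = e^(4t)(cos(4t)·(3,1) + sin(4t)·(-1,0)), X_2 = e^(4t)(sin(4t)·(3,1) - cos(4t)·(-1,0)).
General solution: K_1X_1 + K_2X_2.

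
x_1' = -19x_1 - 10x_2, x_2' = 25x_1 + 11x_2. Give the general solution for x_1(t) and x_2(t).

Coefficient matrix A = [[-19, -10], [25, 11]].
Characteristic polynomial det(A - λI) = λ^2 + 8λ + 41 = 0.
Eigenvalues λ = -4 ± 5i (complex conjugate pair).
For λ=-4+5i: an eigenvector is (1,-2) - i(1,-1) = (1 - i, -2 + i).
A real fundamental pair from Re and Im of e^((-4+5i)t)v: X_1 = e^(-4t)(cos(5t)·(1,-2) + sin(5t)·(1,-1)), X_2 = e^(-4t)(sin(5t)·(1,-2) - cos(5t)·(1,-1)).
General solution: C_1X_1 + C_2X_2.

x_1(t) = C_1e^(-4t)sin(5t) + C_1e^(-4t)cos(5t) + C_2e^(-4t)sin(5t) - C_2e^(-4t)cos(5t), x_2(t) = -C_1e^(-4t)sin(5t) - 2C_1e^(-4t)cos(5t) - 2C_2e^(-4t)sin(5t) + C_2e^(-4t)cos(5t)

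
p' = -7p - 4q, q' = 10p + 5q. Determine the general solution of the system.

p(t) = -c_1e^(-t)sin(2t) - c_1e^(-t)cos(2t) - c_2e^(-t)sin(2t) + c_2e^(-t)cos(2t), q(t) = c_1e^(-t)sin(2t) + 2c_1e^(-t)cos(2t) + 2c_2e^(-t)sin(2t) - c_2e^(-t)cos(2t)

Coefficient matrix A = [[-7, -4], [10, 5]].
Characteristic polynomial det(A - λI) = λ^2 + 2λ + 5 = 0.
Eigenvalues λ = -1 ± 2i (complex conjugate pair).
For λ=-1+2i: an eigenvector is (-1,2) - i(-1,1) = (-1 + i, 2 - i).
A real fundamental pair from Re and Im of e^((-1+2i)t)v: X_1 = e^(-t)(cos(2t)·(-1,2) + sin(2t)·(-1,1)), X_2 = e^(-t)(sin(2t)·(-1,2) - cos(2t)·(-1,1)).
General solution: c_1X_1 + c_2X_2.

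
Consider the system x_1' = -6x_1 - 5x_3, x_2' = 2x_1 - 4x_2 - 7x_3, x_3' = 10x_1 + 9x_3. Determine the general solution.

Coefficient matrix A = [[-6, 0, -5], [2, -4, -7], [10, 0, 9]].
det(A - λI) = 0 gives eigenvalues λ = 4, -4, -1.
For λ=4: eigenvector (1,2,-2).
For λ=-4: eigenvector (0,1,0).
For λ=-1: eigenvector (1,3,-1).
General solution: C_1e^(4t)(1,2,-2) + C_2e^(-4t)(0,1,0) + C_3e^(-t)(1,3,-1).

x_1(t) = C_1e^(4t) + C_3e^(-t), x_2(t) = 2C_1e^(4t) + C_2e^(-4t) + 3C_3e^(-t), x_3(t) = -2C_1e^(4t) - C_3e^(-t)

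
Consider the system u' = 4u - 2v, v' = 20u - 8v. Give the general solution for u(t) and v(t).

u(t) = K_1e^(-2t)sin(2t) - K_2e^(-2t)cos(2t), v(t) = 3K_1e^(-2t)sin(2t) - K_1e^(-2t)cos(2t) - K_2e^(-2t)sin(2t) - 3K_2e^(-2t)cos(2t)

Coefficient matrix A = [[4, -2], [20, -8]].
Characteristic polynomial det(A - λI) = λ^2 + 4λ + 8 = 0.
Eigenvalues λ = -2 ± 2i (complex conjugate pair).
For λ=-2+2i: an eigenvector is (0,-1) - i(1,3) = (0 - i, -1 - 3i).
A real fundamental pair from Re and Im of e^((-2+2i)t)v: X_1 = e^(-2t)(cos(2t)·(0,-1) + sin(2t)·(1,3)), X_2 = e^(-2t)(sin(2t)·(0,-1) - cos(2t)·(1,3)).
General solution: K_1X_1 + K_2X_2.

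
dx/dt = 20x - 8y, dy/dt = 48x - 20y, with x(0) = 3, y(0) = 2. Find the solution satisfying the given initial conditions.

Coefficient matrix A = [[20, -8], [48, -20]].
Characteristic polynomial det(A - λI) = λ^2 - 16 = 0.
Eigenvalues λ = 4, -4.
For λ=4: (A-λI) row 1 is [16, -8], so an eigenvector is (1, 2).
For λ=-4: (A-λI) row 1 is [24, -8], so an eigenvector is (1, 3).
General solution: K_1e^(4t)(1,2) + K_2e^(-4t)(1,3).
Applying x(0)=3, y(0)=2 gives K_1=7, K_2=-4.

x(t) = 7e^(4t) - 4e^(-4t), y(t) = 14e^(4t) - 12e^(-4t)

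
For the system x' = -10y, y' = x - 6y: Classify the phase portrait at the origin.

stable spiral

A = [[0,-10],[1,-6]]; det(A-λI) = λ^2 + 6λ + 10.
λ = -3 ± i: negative real part.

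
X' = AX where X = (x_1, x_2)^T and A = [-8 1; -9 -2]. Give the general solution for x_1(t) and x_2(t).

Coefficient matrix A = [[-8, 1], [-9, -2]].
Characteristic polynomial det(A - λI) = λ^2 + 10λ + 25 = 0.
Single eigenvalue λ = -5 with algebraic multiplicity 2.
Eigenvector v = (1,3); generalized eigenvector w with (A-λI)w=v is (-1,-2).
General solution: e^(-5t)[K_1·v + K_2·(t·v + w)].

x_1(t) = K_1e^(-5t) + K_2te^(-5t) - K_2e^(-5t), x_2(t) = 3K_1e^(-5t) + 3K_2te^(-5t) - 2K_2e^(-5t)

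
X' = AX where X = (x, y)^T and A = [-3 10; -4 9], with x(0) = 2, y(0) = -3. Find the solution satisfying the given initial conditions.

Coefficient matrix A = [[-3, 10], [-4, 9]].
Characteristic polynomial det(A - λI) = λ^2 - 6λ + 13 = 0.
Eigenvalues λ = 3 ± 2i (complex conjugate pair).
For λ=3+2i: an eigenvector is (1,1) - i(2,1) = (1 - 2i, 1 - i).
A real fundamental pair from Re and Im of e^((3+2i)t)v: X_1 = e^(3t)(cos(2t)·(1,1) + sin(2t)·(2,1)), X_2 = e^(3t)(sin(2t)·(1,1) - cos(2t)·(2,1)).
General solution: c_1X_1 + c_2X_2.
Applying x(0)=2, y(0)=-3 gives c_1=-8, c_2=-5.

x(t) = -21e^(3t)sin(2t) + 2e^(3t)cos(2t), y(t) = -13e^(3t)sin(2t) - 3e^(3t)cos(2t)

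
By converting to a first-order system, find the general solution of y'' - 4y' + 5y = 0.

y(t) = c_1e^(2t)cos(t) + c_2e^(2t)sin(t)

Let x_1 = y, x_2 = y'. Then x_1' = x_2 and x_2' = -5x_1 + 4x_2.
A = [[0,1],[-5,4]]; det(A-λI) = λ^2 - 4λ + 5.
Eigenvalues λ = 2 ± i.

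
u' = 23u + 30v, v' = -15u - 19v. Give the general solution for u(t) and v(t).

Coefficient matrix A = [[23, 30], [-15, -19]].
Characteristic polynomial det(A - λI) = λ^2 - 4λ + 13 = 0.
Eigenvalues λ = 2 ± 3i (complex conjugate pair).
For λ=2+3i: an eigenvector is (3,-2) - i(1,-1) = (3 - i, -2 + i).
A real fundamental pair from Re and Im of e^((2+3i)t)v: X_1 = e^(2t)(cos(3t)·(3,-2) + sin(3t)·(1,-1)), X_2 = e^(2t)(sin(3t)·(3,-2) - cos(3t)·(1,-1)).
General solution: K_1X_1 + K_2X_2.

u(t) = K_1e^(2t)sin(3t) + 3K_1e^(2t)cos(3t) + 3K_2e^(2t)sin(3t) - K_2e^(2t)cos(3t), v(t) = -K_1e^(2t)sin(3t) - 2K_1e^(2t)cos(3t) - 2K_2e^(2t)sin(3t) + K_2e^(2t)cos(3t)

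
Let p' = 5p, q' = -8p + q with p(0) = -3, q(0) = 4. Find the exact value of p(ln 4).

A = [[5,0],[-8,1]]; eigenvalues λ = 1, 5.
Eigenvectors: (0,-1) for λ=1, (1,-2) for λ=5.
From the initial condition, c_1 = 2, c_2 = -3.
p(ln 4) = (2)(4^1)(0) + (-3)(4^5)(1) = -3072.

-3072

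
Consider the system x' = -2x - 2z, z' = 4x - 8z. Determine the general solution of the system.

Coefficient matrix A = [[-2, -2], [4, -8]].
Characteristic polynomial det(A - λI) = λ^2 + 10λ + 24 = 0.
Eigenvalues λ = -6, -4.
For λ=-6: (A-λI) row 1 is [4, -2], so an eigenvector is (-1, -2).
For λ=-4: (A-λI) row 1 is [2, -2], so an eigenvector is (1, 1).
General solution: C_1e^(-6t)(-1,-2) + C_2e^(-4t)(1,1).

x(t) = -C_1e^(-6t) + C_2e^(-4t), z(t) = -2C_1e^(-6t) + C_2e^(-4t)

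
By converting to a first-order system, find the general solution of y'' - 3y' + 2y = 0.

y(t) = c_1e^(t) + c_2e^(2t)

Let x_1 = y, x_2 = y'. Then x_1' = x_2 and x_2' = -2x_1 + 3x_2.
A = [[0,1],[-2,3]]; det(A-λI) = λ^2 - 3λ + 2.
Eigenvalues λ = 1, 2 with eigenvectors (1,1), (1,2).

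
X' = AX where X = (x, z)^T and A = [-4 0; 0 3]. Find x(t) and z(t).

x(t) = K_2e^(-4t), z(t) = -K_1e^(3t)

Coefficient matrix A = [[-4, 0], [0, 3]].
Characteristic polynomial det(A - λI) = λ^2 + λ - 12 = 0.
Eigenvalues λ = 3, -4.
For λ=3: (A-λI) row 1 is [-7, 0], so an eigenvector is (0, -1).
For λ=-4: (A-λI) row 2 is [0, 7], so an eigenvector is (1, 0).
General solution: K_1e^(3t)(0,-1) + K_2e^(-4t)(1,0).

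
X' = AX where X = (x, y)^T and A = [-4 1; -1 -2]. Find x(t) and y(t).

x(t) = K_1e^(-3t) + K_2te^(-3t) - 2K_2e^(-3t), y(t) = K_1e^(-3t) + K_2te^(-3t) - K_2e^(-3t)

Coefficient matrix A = [[-4, 1], [-1, -2]].
Characteristic polynomial det(A - λI) = λ^2 + 6λ + 9 = 0.
Single eigenvalue λ = -3 with algebraic multiplicity 2.
Eigenvector v = (1,1); generalized eigenvector w with (A-λI)w=v is (-2,-1).
General solution: e^(-3t)[K_1·v + K_2·(t·v + w)].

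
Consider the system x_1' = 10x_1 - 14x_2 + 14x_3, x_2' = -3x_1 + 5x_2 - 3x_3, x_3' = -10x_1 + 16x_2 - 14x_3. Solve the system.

x_1(t) = -2c_1e^(3t) + c_2e^(-4t), x_2(t) = 3c_1e^(3t) + c_3e^(2t), x_3(t) = 4c_1e^(3t) - c_2e^(-4t) + c_3e^(2t)

Coefficient matrix A = [[10, -14, 14], [-3, 5, -3], [-10, 16, -14]].
det(A - λI) = 0 gives eigenvalues λ = 3, -4, 2.
For λ=3: eigenvector (-2,3,4).
For λ=-4: eigenvector (1,0,-1).
For λ=2: eigenvector (0,1,1).
General solution: c_1e^(3t)(-2,3,4) + c_2e^(-4t)(1,0,-1) + c_3e^(2t)(0,1,1).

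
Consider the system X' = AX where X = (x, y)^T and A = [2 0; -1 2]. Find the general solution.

Coefficient matrix A = [[2, 0], [-1, 2]].
Characteristic polynomial det(A - λI) = λ^2 - 4λ + 4 = 0.
Single eigenvalue λ = 2 with algebraic multiplicity 2.
Eigenvector v = (0,1); generalized eigenvector w with (A-λI)w=v is (-1,-2).
General solution: e^(2t)[K_1·v + K_2·(t·v + w)].

x(t) = -K_2e^(2t), y(t) = K_1e^(2t) + K_2te^(2t) - 2K_2e^(2t)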